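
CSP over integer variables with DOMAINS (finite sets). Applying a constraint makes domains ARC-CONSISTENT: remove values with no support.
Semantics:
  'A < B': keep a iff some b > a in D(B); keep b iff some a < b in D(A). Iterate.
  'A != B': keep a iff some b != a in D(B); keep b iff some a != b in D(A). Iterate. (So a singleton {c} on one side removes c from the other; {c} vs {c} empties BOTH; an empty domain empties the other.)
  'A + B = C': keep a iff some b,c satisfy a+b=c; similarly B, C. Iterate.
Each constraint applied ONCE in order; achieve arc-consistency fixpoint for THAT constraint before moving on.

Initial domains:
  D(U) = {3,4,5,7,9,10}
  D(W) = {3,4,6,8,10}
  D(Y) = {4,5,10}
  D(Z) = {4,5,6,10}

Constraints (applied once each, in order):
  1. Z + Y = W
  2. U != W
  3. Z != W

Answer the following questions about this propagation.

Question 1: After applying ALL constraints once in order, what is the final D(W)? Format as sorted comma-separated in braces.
Constraint 1 (Z + Y = W) on D(Z)={4,5,6,10} D(Y)={4,5,10} D(W)={3,4,6,8,10}: Z {4,5,6,10}->{4,5,6}; Y {4,5,10}->{4,5}; W {3,4,6,8,10}->{8,10}
Constraint 2 (U != W) on D(U)={3,4,5,7,9,10} D(W)={8,10}: no change
Constraint 3 (Z != W) on D(Z)={4,5,6} D(W)={8,10}: no change
So after all 3 constraints: D(W) = {8,10}

Answer: {8,10}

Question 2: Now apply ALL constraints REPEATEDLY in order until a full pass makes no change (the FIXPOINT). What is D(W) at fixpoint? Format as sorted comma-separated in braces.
Answer: {8,10}

Derivation:
pass 0 (initial): D(W)={3,4,6,8,10}
pass 1: W {3,4,6,8,10}->{8,10}; Y {4,5,10}->{4,5}; Z {4,5,6,10}->{4,5,6}
pass 2: no change
Fixpoint after 2 passes: D(W) = {8,10}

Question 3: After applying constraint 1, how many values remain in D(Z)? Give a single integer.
Constraint 1 (Z + Y = W) on D(Z)={4,5,6,10} D(Y)={4,5,10} D(W)={3,4,6,8,10}: Z {4,5,6,10}->{4,5,6}; Y {4,5,10}->{4,5}; W {3,4,6,8,10}->{8,10}
So after constraint 1: D(Z)={4,5,6}, size = 3

Answer: 3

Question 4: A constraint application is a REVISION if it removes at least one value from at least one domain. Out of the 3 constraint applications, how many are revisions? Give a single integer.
Constraint 1 (Z + Y = W) on D(Z)={4,5,6,10} D(Y)={4,5,10} D(W)={3,4,6,8,10}: Z {4,5,6,10}->{4,5,6}; Y {4,5,10}->{4,5}; W {3,4,6,8,10}->{8,10} => REVISION
Constraint 2 (U != W) on D(U)={3,4,5,7,9,10} D(W)={8,10}: no change => not a revision
Constraint 3 (Z != W) on D(Z)={4,5,6} D(W)={8,10}: no change => not a revision
Total revisions = 1

Answer: 1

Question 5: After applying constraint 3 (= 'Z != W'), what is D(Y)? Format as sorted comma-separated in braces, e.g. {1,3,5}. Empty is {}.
Answer: {4,5}

Derivation:
Constraint 1 (Z + Y = W) on D(Z)={4,5,6,10} D(Y)={4,5,10} D(W)={3,4,6,8,10}: Z {4,5,6,10}->{4,5,6}; Y {4,5,10}->{4,5}; W {3,4,6,8,10}->{8,10}
Constraint 2 (U != W) on D(U)={3,4,5,7,9,10} D(W)={8,10}: no change
Constraint 3 (Z != W) on D(Z)={4,5,6} D(W)={8,10}: no change
So after constraint 3: D(Y) = {4,5}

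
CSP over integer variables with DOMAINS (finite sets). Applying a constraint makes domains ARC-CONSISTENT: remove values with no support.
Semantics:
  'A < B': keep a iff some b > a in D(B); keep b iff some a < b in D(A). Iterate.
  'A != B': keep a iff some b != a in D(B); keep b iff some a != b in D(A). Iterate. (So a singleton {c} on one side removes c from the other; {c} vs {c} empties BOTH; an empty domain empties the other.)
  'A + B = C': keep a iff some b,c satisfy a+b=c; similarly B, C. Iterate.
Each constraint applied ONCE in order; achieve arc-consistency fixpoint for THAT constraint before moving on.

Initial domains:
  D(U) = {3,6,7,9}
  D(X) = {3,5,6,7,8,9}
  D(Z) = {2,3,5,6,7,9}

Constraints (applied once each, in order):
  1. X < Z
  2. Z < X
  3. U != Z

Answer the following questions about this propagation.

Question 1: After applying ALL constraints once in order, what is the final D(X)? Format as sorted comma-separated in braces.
Constraint 1 (X < Z) on D(X)={3,5,6,7,8,9} D(Z)={2,3,5,6,7,9}: X {3,5,6,7,8,9}->{3,5,6,7,8}; Z {2,3,5,6,7,9}->{5,6,7,9}
Constraint 2 (Z < X) on D(Z)={5,6,7,9} D(X)={3,5,6,7,8}: Z {5,6,7,9}->{5,6,7}; X {3,5,6,7,8}->{6,7,8}
Constraint 3 (U != Z) on D(U)={3,6,7,9} D(Z)={5,6,7}: no change
So after all 3 constraints: D(X) = {6,7,8}

Answer: {6,7,8}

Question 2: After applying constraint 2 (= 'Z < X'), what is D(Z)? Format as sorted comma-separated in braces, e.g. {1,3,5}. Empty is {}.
Answer: {5,6,7}

Derivation:
Constraint 1 (X < Z) on D(X)={3,5,6,7,8,9} D(Z)={2,3,5,6,7,9}: X {3,5,6,7,8,9}->{3,5,6,7,8}; Z {2,3,5,6,7,9}->{5,6,7,9}
Constraint 2 (Z < X) on D(Z)={5,6,7,9} D(X)={3,5,6,7,8}: Z {5,6,7,9}->{5,6,7}; X {3,5,6,7,8}->{6,7,8}
So after constraint 2: D(Z) = {5,6,7}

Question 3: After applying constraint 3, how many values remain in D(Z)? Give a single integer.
Constraint 1 (X < Z) on D(X)={3,5,6,7,8,9} D(Z)={2,3,5,6,7,9}: X {3,5,6,7,8,9}->{3,5,6,7,8}; Z {2,3,5,6,7,9}->{5,6,7,9}
Constraint 2 (Z < X) on D(Z)={5,6,7,9} D(X)={3,5,6,7,8}: Z {5,6,7,9}->{5,6,7}; X {3,5,6,7,8}->{6,7,8}
Constraint 3 (U != Z) on D(U)={3,6,7,9} D(Z)={5,6,7}: no change
So after constraint 3: D(Z)={5,6,7}, size = 3

Answer: 3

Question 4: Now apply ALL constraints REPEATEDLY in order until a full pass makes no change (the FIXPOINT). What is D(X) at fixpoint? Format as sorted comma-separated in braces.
Answer: {}

Derivation:
pass 0 (initial): D(X)={3,5,6,7,8,9}
pass 1: X {3,5,6,7,8,9}->{6,7,8}; Z {2,3,5,6,7,9}->{5,6,7}
pass 2: U {3,6,7,9}->{}; X {6,7,8}->{}; Z {5,6,7}->{}
pass 3: no change
Fixpoint after 3 passes: D(X) = {}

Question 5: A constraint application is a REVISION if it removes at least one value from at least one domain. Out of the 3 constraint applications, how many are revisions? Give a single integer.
Constraint 1 (X < Z) on D(X)={3,5,6,7,8,9} D(Z)={2,3,5,6,7,9}: X {3,5,6,7,8,9}->{3,5,6,7,8}; Z {2,3,5,6,7,9}->{5,6,7,9} => REVISION
Constraint 2 (Z < X) on D(Z)={5,6,7,9} D(X)={3,5,6,7,8}: Z {5,6,7,9}->{5,6,7}; X {3,5,6,7,8}->{6,7,8} => REVISION
Constraint 3 (U != Z) on D(U)={3,6,7,9} D(Z)={5,6,7}: no change => not a revision
Total revisions = 2

Answer: 2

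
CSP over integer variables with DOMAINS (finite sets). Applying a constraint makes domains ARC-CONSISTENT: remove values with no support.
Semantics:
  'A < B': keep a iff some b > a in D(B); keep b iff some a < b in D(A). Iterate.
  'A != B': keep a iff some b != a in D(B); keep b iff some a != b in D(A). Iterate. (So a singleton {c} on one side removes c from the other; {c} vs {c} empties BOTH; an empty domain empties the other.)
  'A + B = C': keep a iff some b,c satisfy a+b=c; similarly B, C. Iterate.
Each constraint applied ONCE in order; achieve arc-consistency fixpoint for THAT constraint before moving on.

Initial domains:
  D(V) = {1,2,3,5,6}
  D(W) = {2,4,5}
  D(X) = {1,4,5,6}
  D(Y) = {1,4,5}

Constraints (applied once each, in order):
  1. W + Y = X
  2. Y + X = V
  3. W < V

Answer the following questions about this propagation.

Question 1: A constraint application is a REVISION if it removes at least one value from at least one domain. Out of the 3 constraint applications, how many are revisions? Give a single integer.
Constraint 1 (W + Y = X) on D(W)={2,4,5} D(Y)={1,4,5} D(X)={1,4,5,6}: Y {1,4,5}->{1,4}; X {1,4,5,6}->{5,6} => REVISION
Constraint 2 (Y + X = V) on D(Y)={1,4} D(X)={5,6} D(V)={1,2,3,5,6}: Y {1,4}->{1}; X {5,6}->{5}; V {1,2,3,5,6}->{6} => REVISION
Constraint 3 (W < V) on D(W)={2,4,5} D(V)={6}: no change => not a revision
Total revisions = 2

Answer: 2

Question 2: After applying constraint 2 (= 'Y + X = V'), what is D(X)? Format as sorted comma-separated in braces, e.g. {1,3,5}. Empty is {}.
Constraint 1 (W + Y = X) on D(W)={2,4,5} D(Y)={1,4,5} D(X)={1,4,5,6}: Y {1,4,5}->{1,4}; X {1,4,5,6}->{5,6}
Constraint 2 (Y + X = V) on D(Y)={1,4} D(X)={5,6} D(V)={1,2,3,5,6}: Y {1,4}->{1}; X {5,6}->{5}; V {1,2,3,5,6}->{6}
So after constraint 2: D(X) = {5}

Answer: {5}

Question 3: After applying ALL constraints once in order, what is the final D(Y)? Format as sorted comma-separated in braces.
Constraint 1 (W + Y = X) on D(W)={2,4,5} D(Y)={1,4,5} D(X)={1,4,5,6}: Y {1,4,5}->{1,4}; X {1,4,5,6}->{5,6}
Constraint 2 (Y + X = V) on D(Y)={1,4} D(X)={5,6} D(V)={1,2,3,5,6}: Y {1,4}->{1}; X {5,6}->{5}; V {1,2,3,5,6}->{6}
Constraint 3 (W < V) on D(W)={2,4,5} D(V)={6}: no change
So after all 3 constraints: D(Y) = {1}

Answer: {1}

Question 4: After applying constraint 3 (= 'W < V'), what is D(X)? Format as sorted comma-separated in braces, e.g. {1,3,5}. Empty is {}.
Answer: {5}

Derivation:
Constraint 1 (W + Y = X) on D(W)={2,4,5} D(Y)={1,4,5} D(X)={1,4,5,6}: Y {1,4,5}->{1,4}; X {1,4,5,6}->{5,6}
Constraint 2 (Y + X = V) on D(Y)={1,4} D(X)={5,6} D(V)={1,2,3,5,6}: Y {1,4}->{1}; X {5,6}->{5}; V {1,2,3,5,6}->{6}
Constraint 3 (W < V) on D(W)={2,4,5} D(V)={6}: no change
So after constraint 3: D(X) = {5}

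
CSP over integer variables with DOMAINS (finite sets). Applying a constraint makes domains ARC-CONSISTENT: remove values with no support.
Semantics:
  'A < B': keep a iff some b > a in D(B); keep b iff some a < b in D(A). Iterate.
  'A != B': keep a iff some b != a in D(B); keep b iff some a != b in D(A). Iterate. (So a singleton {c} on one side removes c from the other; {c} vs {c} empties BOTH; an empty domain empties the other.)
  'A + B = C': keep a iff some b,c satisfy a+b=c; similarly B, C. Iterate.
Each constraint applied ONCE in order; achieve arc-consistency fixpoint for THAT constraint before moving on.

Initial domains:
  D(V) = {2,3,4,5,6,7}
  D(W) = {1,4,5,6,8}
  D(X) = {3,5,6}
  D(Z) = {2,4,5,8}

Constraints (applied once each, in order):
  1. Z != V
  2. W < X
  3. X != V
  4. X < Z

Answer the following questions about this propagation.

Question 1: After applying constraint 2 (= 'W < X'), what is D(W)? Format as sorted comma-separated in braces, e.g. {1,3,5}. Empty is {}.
Constraint 1 (Z != V) on D(Z)={2,4,5,8} D(V)={2,3,4,5,6,7}: no change
Constraint 2 (W < X) on D(W)={1,4,5,6,8} D(X)={3,5,6}: W {1,4,5,6,8}->{1,4,5}
So after constraint 2: D(W) = {1,4,5}

Answer: {1,4,5}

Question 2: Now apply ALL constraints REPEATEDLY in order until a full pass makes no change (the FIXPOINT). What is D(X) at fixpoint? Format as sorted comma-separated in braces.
Answer: {3,5,6}

Derivation:
pass 0 (initial): D(X)={3,5,6}
pass 1: W {1,4,5,6,8}->{1,4,5}; Z {2,4,5,8}->{4,5,8}
pass 2: no change
Fixpoint after 2 passes: D(X) = {3,5,6}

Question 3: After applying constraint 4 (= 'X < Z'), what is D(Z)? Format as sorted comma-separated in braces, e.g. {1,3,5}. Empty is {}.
Constraint 1 (Z != V) on D(Z)={2,4,5,8} D(V)={2,3,4,5,6,7}: no change
Constraint 2 (W < X) on D(W)={1,4,5,6,8} D(X)={3,5,6}: W {1,4,5,6,8}->{1,4,5}
Constraint 3 (X != V) on D(X)={3,5,6} D(V)={2,3,4,5,6,7}: no change
Constraint 4 (X < Z) on D(X)={3,5,6} D(Z)={2,4,5,8}: Z {2,4,5,8}->{4,5,8}
So after constraint 4: D(Z) = {4,5,8}

Answer: {4,5,8}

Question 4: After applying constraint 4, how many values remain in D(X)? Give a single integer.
Answer: 3

Derivation:
Constraint 1 (Z != V) on D(Z)={2,4,5,8} D(V)={2,3,4,5,6,7}: no change
Constraint 2 (W < X) on D(W)={1,4,5,6,8} D(X)={3,5,6}: W {1,4,5,6,8}->{1,4,5}
Constraint 3 (X != V) on D(X)={3,5,6} D(V)={2,3,4,5,6,7}: no change
Constraint 4 (X < Z) on D(X)={3,5,6} D(Z)={2,4,5,8}: Z {2,4,5,8}->{4,5,8}
So after constraint 4: D(X)={3,5,6}, size = 3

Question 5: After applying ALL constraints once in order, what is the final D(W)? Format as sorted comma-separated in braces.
Answer: {1,4,5}

Derivation:
Constraint 1 (Z != V) on D(Z)={2,4,5,8} D(V)={2,3,4,5,6,7}: no change
Constraint 2 (W < X) on D(W)={1,4,5,6,8} D(X)={3,5,6}: W {1,4,5,6,8}->{1,4,5}
Constraint 3 (X != V) on D(X)={3,5,6} D(V)={2,3,4,5,6,7}: no change
Constraint 4 (X < Z) on D(X)={3,5,6} D(Z)={2,4,5,8}: Z {2,4,5,8}->{4,5,8}
So after all 4 constraints: D(W) = {1,4,5}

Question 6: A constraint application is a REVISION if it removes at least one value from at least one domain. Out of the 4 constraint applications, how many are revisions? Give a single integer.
Answer: 2

Derivation:
Constraint 1 (Z != V) on D(Z)={2,4,5,8} D(V)={2,3,4,5,6,7}: no change => not a revision
Constraint 2 (W < X) on D(W)={1,4,5,6,8} D(X)={3,5,6}: W {1,4,5,6,8}->{1,4,5} => REVISION
Constraint 3 (X != V) on D(X)={3,5,6} D(V)={2,3,4,5,6,7}: no change => not a revision
Constraint 4 (X < Z) on D(X)={3,5,6} D(Z)={2,4,5,8}: Z {2,4,5,8}->{4,5,8} => REVISION
Total revisions = 2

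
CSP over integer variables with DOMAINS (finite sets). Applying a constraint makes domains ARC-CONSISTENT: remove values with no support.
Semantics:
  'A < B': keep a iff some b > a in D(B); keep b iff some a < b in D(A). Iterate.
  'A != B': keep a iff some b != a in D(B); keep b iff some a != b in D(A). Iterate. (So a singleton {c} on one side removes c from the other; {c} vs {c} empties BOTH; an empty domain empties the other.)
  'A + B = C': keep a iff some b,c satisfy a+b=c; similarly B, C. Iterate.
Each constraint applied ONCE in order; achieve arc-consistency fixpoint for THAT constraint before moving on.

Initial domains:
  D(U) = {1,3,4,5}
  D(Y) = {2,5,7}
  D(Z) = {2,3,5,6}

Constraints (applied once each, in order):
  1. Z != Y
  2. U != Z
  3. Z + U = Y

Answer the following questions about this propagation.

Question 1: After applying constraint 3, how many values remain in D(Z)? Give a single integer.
Answer: 3

Derivation:
Constraint 1 (Z != Y) on D(Z)={2,3,5,6} D(Y)={2,5,7}: no change
Constraint 2 (U != Z) on D(U)={1,3,4,5} D(Z)={2,3,5,6}: no change
Constraint 3 (Z + U = Y) on D(Z)={2,3,5,6} D(U)={1,3,4,5} D(Y)={2,5,7}: Z {2,3,5,6}->{2,3,6}; Y {2,5,7}->{5,7}
So after constraint 3: D(Z)={2,3,6}, size = 3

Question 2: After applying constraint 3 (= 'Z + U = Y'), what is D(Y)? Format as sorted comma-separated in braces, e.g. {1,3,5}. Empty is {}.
Answer: {5,7}

Derivation:
Constraint 1 (Z != Y) on D(Z)={2,3,5,6} D(Y)={2,5,7}: no change
Constraint 2 (U != Z) on D(U)={1,3,4,5} D(Z)={2,3,5,6}: no change
Constraint 3 (Z + U = Y) on D(Z)={2,3,5,6} D(U)={1,3,4,5} D(Y)={2,5,7}: Z {2,3,5,6}->{2,3,6}; Y {2,5,7}->{5,7}
So after constraint 3: D(Y) = {5,7}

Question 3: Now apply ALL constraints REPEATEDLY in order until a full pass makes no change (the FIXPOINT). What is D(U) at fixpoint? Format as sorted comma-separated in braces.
pass 0 (initial): D(U)={1,3,4,5}
pass 1: Y {2,5,7}->{5,7}; Z {2,3,5,6}->{2,3,6}
pass 2: no change
Fixpoint after 2 passes: D(U) = {1,3,4,5}

Answer: {1,3,4,5}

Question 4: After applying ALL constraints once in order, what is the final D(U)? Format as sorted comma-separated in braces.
Constraint 1 (Z != Y) on D(Z)={2,3,5,6} D(Y)={2,5,7}: no change
Constraint 2 (U != Z) on D(U)={1,3,4,5} D(Z)={2,3,5,6}: no change
Constraint 3 (Z + U = Y) on D(Z)={2,3,5,6} D(U)={1,3,4,5} D(Y)={2,5,7}: Z {2,3,5,6}->{2,3,6}; Y {2,5,7}->{5,7}
So after all 3 constraints: D(U) = {1,3,4,5}

Answer: {1,3,4,5}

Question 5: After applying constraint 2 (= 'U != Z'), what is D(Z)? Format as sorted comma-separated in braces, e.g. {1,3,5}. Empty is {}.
Answer: {2,3,5,6}

Derivation:
Constraint 1 (Z != Y) on D(Z)={2,3,5,6} D(Y)={2,5,7}: no change
Constraint 2 (U != Z) on D(U)={1,3,4,5} D(Z)={2,3,5,6}: no change
So after constraint 2: D(Z) = {2,3,5,6}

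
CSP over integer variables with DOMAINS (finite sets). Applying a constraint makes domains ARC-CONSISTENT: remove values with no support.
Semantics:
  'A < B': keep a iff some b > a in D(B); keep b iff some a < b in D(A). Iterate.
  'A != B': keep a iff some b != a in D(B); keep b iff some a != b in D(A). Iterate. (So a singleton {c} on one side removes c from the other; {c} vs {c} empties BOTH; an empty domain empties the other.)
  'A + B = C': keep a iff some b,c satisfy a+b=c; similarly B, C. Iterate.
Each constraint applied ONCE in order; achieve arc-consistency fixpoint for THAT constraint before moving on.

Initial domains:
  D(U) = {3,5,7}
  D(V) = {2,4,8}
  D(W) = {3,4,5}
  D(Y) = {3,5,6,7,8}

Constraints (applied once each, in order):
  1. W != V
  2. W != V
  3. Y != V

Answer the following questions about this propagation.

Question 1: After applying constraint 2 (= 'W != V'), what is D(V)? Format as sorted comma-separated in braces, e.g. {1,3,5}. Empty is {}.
Answer: {2,4,8}

Derivation:
Constraint 1 (W != V) on D(W)={3,4,5} D(V)={2,4,8}: no change
Constraint 2 (W != V) on D(W)={3,4,5} D(V)={2,4,8}: no change
So after constraint 2: D(V) = {2,4,8}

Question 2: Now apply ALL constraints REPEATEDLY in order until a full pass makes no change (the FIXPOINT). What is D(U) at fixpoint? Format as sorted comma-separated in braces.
pass 0 (initial): D(U)={3,5,7}
pass 1: no change
Fixpoint after 1 passes: D(U) = {3,5,7}

Answer: {3,5,7}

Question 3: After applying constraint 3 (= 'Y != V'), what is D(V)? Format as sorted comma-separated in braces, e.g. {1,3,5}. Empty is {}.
Answer: {2,4,8}

Derivation:
Constraint 1 (W != V) on D(W)={3,4,5} D(V)={2,4,8}: no change
Constraint 2 (W != V) on D(W)={3,4,5} D(V)={2,4,8}: no change
Constraint 3 (Y != V) on D(Y)={3,5,6,7,8} D(V)={2,4,8}: no change
So after constraint 3: D(V) = {2,4,8}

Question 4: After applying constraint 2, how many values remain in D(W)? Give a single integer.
Constraint 1 (W != V) on D(W)={3,4,5} D(V)={2,4,8}: no change
Constraint 2 (W != V) on D(W)={3,4,5} D(V)={2,4,8}: no change
So after constraint 2: D(W)={3,4,5}, size = 3

Answer: 3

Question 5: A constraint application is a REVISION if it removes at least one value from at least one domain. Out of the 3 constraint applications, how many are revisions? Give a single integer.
Answer: 0

Derivation:
Constraint 1 (W != V) on D(W)={3,4,5} D(V)={2,4,8}: no change => not a revision
Constraint 2 (W != V) on D(W)={3,4,5} D(V)={2,4,8}: no change => not a revision
Constraint 3 (Y != V) on D(Y)={3,5,6,7,8} D(V)={2,4,8}: no change => not a revision
Total revisions = 0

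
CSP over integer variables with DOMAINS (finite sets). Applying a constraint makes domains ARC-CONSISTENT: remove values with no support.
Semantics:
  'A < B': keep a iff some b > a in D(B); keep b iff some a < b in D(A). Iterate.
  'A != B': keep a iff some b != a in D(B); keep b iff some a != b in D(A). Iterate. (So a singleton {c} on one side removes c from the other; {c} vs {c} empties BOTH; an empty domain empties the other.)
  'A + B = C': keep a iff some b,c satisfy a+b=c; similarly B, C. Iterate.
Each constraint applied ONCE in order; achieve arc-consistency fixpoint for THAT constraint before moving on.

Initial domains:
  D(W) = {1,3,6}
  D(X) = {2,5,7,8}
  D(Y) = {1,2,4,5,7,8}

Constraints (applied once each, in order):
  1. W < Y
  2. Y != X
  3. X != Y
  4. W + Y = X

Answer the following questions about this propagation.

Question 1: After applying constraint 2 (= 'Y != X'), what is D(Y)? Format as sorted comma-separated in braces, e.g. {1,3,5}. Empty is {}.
Answer: {2,4,5,7,8}

Derivation:
Constraint 1 (W < Y) on D(W)={1,3,6} D(Y)={1,2,4,5,7,8}: Y {1,2,4,5,7,8}->{2,4,5,7,8}
Constraint 2 (Y != X) on D(Y)={2,4,5,7,8} D(X)={2,5,7,8}: no change
So after constraint 2: D(Y) = {2,4,5,7,8}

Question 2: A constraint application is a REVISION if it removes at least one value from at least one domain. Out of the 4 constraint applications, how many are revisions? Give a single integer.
Answer: 2

Derivation:
Constraint 1 (W < Y) on D(W)={1,3,6} D(Y)={1,2,4,5,7,8}: Y {1,2,4,5,7,8}->{2,4,5,7,8} => REVISION
Constraint 2 (Y != X) on D(Y)={2,4,5,7,8} D(X)={2,5,7,8}: no change => not a revision
Constraint 3 (X != Y) on D(X)={2,5,7,8} D(Y)={2,4,5,7,8}: no change => not a revision
Constraint 4 (W + Y = X) on D(W)={1,3,6} D(Y)={2,4,5,7,8} D(X)={2,5,7,8}: Y {2,4,5,7,8}->{2,4,5,7}; X {2,5,7,8}->{5,7,8} => REVISION
Total revisions = 2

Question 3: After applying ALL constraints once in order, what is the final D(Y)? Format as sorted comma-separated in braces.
Constraint 1 (W < Y) on D(W)={1,3,6} D(Y)={1,2,4,5,7,8}: Y {1,2,4,5,7,8}->{2,4,5,7,8}
Constraint 2 (Y != X) on D(Y)={2,4,5,7,8} D(X)={2,5,7,8}: no change
Constraint 3 (X != Y) on D(X)={2,5,7,8} D(Y)={2,4,5,7,8}: no change
Constraint 4 (W + Y = X) on D(W)={1,3,6} D(Y)={2,4,5,7,8} D(X)={2,5,7,8}: Y {2,4,5,7,8}->{2,4,5,7}; X {2,5,7,8}->{5,7,8}
So after all 4 constraints: D(Y) = {2,4,5,7}

Answer: {2,4,5,7}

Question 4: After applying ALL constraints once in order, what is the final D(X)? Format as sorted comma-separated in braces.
Constraint 1 (W < Y) on D(W)={1,3,6} D(Y)={1,2,4,5,7,8}: Y {1,2,4,5,7,8}->{2,4,5,7,8}
Constraint 2 (Y != X) on D(Y)={2,4,5,7,8} D(X)={2,5,7,8}: no change
Constraint 3 (X != Y) on D(X)={2,5,7,8} D(Y)={2,4,5,7,8}: no change
Constraint 4 (W + Y = X) on D(W)={1,3,6} D(Y)={2,4,5,7,8} D(X)={2,5,7,8}: Y {2,4,5,7,8}->{2,4,5,7}; X {2,5,7,8}->{5,7,8}
So after all 4 constraints: D(X) = {5,7,8}

Answer: {5,7,8}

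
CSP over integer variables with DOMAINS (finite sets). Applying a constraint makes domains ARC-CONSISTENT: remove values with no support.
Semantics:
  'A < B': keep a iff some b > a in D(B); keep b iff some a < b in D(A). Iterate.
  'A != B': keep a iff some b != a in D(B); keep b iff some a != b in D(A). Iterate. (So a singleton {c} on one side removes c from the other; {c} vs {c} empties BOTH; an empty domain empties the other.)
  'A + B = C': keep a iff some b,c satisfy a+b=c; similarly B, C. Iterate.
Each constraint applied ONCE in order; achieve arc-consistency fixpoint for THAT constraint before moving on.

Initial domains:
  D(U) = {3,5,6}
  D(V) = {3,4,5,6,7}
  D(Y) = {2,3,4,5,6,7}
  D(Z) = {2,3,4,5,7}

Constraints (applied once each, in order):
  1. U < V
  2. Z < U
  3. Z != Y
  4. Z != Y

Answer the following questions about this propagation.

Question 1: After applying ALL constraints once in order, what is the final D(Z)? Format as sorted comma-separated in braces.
Answer: {2,3,4,5}

Derivation:
Constraint 1 (U < V) on D(U)={3,5,6} D(V)={3,4,5,6,7}: V {3,4,5,6,7}->{4,5,6,7}
Constraint 2 (Z < U) on D(Z)={2,3,4,5,7} D(U)={3,5,6}: Z {2,3,4,5,7}->{2,3,4,5}
Constraint 3 (Z != Y) on D(Z)={2,3,4,5} D(Y)={2,3,4,5,6,7}: no change
Constraint 4 (Z != Y) on D(Z)={2,3,4,5} D(Y)={2,3,4,5,6,7}: no change
So after all 4 constraints: D(Z) = {2,3,4,5}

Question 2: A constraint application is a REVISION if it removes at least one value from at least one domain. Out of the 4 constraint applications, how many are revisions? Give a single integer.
Constraint 1 (U < V) on D(U)={3,5,6} D(V)={3,4,5,6,7}: V {3,4,5,6,7}->{4,5,6,7} => REVISION
Constraint 2 (Z < U) on D(Z)={2,3,4,5,7} D(U)={3,5,6}: Z {2,3,4,5,7}->{2,3,4,5} => REVISION
Constraint 3 (Z != Y) on D(Z)={2,3,4,5} D(Y)={2,3,4,5,6,7}: no change => not a revision
Constraint 4 (Z != Y) on D(Z)={2,3,4,5} D(Y)={2,3,4,5,6,7}: no change => not a revision
Total revisions = 2

Answer: 2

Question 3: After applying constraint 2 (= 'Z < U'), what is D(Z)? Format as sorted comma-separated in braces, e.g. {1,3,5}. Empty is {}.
Answer: {2,3,4,5}

Derivation:
Constraint 1 (U < V) on D(U)={3,5,6} D(V)={3,4,5,6,7}: V {3,4,5,6,7}->{4,5,6,7}
Constraint 2 (Z < U) on D(Z)={2,3,4,5,7} D(U)={3,5,6}: Z {2,3,4,5,7}->{2,3,4,5}
So after constraint 2: D(Z) = {2,3,4,5}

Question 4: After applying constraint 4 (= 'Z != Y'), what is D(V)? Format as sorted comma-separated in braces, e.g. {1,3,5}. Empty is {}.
Answer: {4,5,6,7}

Derivation:
Constraint 1 (U < V) on D(U)={3,5,6} D(V)={3,4,5,6,7}: V {3,4,5,6,7}->{4,5,6,7}
Constraint 2 (Z < U) on D(Z)={2,3,4,5,7} D(U)={3,5,6}: Z {2,3,4,5,7}->{2,3,4,5}
Constraint 3 (Z != Y) on D(Z)={2,3,4,5} D(Y)={2,3,4,5,6,7}: no change
Constraint 4 (Z != Y) on D(Z)={2,3,4,5} D(Y)={2,3,4,5,6,7}: no change
So after constraint 4: D(V) = {4,5,6,7}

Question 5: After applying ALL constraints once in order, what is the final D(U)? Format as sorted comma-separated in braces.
Answer: {3,5,6}

Derivation:
Constraint 1 (U < V) on D(U)={3,5,6} D(V)={3,4,5,6,7}: V {3,4,5,6,7}->{4,5,6,7}
Constraint 2 (Z < U) on D(Z)={2,3,4,5,7} D(U)={3,5,6}: Z {2,3,4,5,7}->{2,3,4,5}
Constraint 3 (Z != Y) on D(Z)={2,3,4,5} D(Y)={2,3,4,5,6,7}: no change
Constraint 4 (Z != Y) on D(Z)={2,3,4,5} D(Y)={2,3,4,5,6,7}: no change
So after all 4 constraints: D(U) = {3,5,6}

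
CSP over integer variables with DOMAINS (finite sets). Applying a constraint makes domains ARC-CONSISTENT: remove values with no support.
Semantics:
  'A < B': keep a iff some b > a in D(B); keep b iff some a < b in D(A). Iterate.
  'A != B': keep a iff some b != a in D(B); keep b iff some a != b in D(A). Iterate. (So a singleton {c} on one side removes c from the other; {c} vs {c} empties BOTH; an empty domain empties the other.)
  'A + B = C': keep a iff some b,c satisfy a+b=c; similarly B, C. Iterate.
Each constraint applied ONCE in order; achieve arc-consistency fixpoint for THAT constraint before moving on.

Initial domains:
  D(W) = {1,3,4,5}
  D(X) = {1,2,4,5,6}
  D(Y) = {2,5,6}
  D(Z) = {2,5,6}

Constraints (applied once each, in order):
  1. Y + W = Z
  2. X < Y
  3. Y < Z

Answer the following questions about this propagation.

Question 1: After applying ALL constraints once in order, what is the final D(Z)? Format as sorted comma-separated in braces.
Constraint 1 (Y + W = Z) on D(Y)={2,5,6} D(W)={1,3,4,5} D(Z)={2,5,6}: Y {2,5,6}->{2,5}; W {1,3,4,5}->{1,3,4}; Z {2,5,6}->{5,6}
Constraint 2 (X < Y) on D(X)={1,2,4,5,6} D(Y)={2,5}: X {1,2,4,5,6}->{1,2,4}
Constraint 3 (Y < Z) on D(Y)={2,5} D(Z)={5,6}: no change
So after all 3 constraints: D(Z) = {5,6}

Answer: {5,6}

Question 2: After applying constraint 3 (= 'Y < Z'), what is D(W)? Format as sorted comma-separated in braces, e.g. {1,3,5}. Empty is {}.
Answer: {1,3,4}

Derivation:
Constraint 1 (Y + W = Z) on D(Y)={2,5,6} D(W)={1,3,4,5} D(Z)={2,5,6}: Y {2,5,6}->{2,5}; W {1,3,4,5}->{1,3,4}; Z {2,5,6}->{5,6}
Constraint 2 (X < Y) on D(X)={1,2,4,5,6} D(Y)={2,5}: X {1,2,4,5,6}->{1,2,4}
Constraint 3 (Y < Z) on D(Y)={2,5} D(Z)={5,6}: no change
So after constraint 3: D(W) = {1,3,4}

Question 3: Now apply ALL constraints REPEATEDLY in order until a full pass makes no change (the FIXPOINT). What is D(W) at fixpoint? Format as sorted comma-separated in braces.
pass 0 (initial): D(W)={1,3,4,5}
pass 1: W {1,3,4,5}->{1,3,4}; X {1,2,4,5,6}->{1,2,4}; Y {2,5,6}->{2,5}; Z {2,5,6}->{5,6}
pass 2: no change
Fixpoint after 2 passes: D(W) = {1,3,4}

Answer: {1,3,4}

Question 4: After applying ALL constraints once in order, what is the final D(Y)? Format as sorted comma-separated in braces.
Answer: {2,5}

Derivation:
Constraint 1 (Y + W = Z) on D(Y)={2,5,6} D(W)={1,3,4,5} D(Z)={2,5,6}: Y {2,5,6}->{2,5}; W {1,3,4,5}->{1,3,4}; Z {2,5,6}->{5,6}
Constraint 2 (X < Y) on D(X)={1,2,4,5,6} D(Y)={2,5}: X {1,2,4,5,6}->{1,2,4}
Constraint 3 (Y < Z) on D(Y)={2,5} D(Z)={5,6}: no change
So after all 3 constraints: D(Y) = {2,5}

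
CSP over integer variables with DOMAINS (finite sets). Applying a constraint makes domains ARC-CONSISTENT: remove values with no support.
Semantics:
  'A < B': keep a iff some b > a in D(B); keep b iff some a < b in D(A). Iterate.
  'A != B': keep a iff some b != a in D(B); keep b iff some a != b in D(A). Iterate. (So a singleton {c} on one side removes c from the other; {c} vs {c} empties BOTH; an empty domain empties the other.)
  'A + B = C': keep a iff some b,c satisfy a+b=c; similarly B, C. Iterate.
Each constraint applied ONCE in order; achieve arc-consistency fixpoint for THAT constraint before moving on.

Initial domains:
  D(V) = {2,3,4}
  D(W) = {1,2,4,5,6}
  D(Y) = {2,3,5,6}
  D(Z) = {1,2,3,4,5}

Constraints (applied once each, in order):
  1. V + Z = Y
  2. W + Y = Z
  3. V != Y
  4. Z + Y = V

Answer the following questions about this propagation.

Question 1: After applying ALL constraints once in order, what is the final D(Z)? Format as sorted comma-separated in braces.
Constraint 1 (V + Z = Y) on D(V)={2,3,4} D(Z)={1,2,3,4,5} D(Y)={2,3,5,6}: Z {1,2,3,4,5}->{1,2,3,4}; Y {2,3,5,6}->{3,5,6}
Constraint 2 (W + Y = Z) on D(W)={1,2,4,5,6} D(Y)={3,5,6} D(Z)={1,2,3,4}: W {1,2,4,5,6}->{1}; Y {3,5,6}->{3}; Z {1,2,3,4}->{4}
Constraint 3 (V != Y) on D(V)={2,3,4} D(Y)={3}: V {2,3,4}->{2,4}
Constraint 4 (Z + Y = V) on D(Z)={4} D(Y)={3} D(V)={2,4}: Z {4}->{}; Y {3}->{}; V {2,4}->{}
So after all 4 constraints: D(Z) = {}

Answer: {}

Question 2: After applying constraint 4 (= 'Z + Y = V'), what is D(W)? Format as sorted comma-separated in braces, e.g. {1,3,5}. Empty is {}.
Answer: {1}

Derivation:
Constraint 1 (V + Z = Y) on D(V)={2,3,4} D(Z)={1,2,3,4,5} D(Y)={2,3,5,6}: Z {1,2,3,4,5}->{1,2,3,4}; Y {2,3,5,6}->{3,5,6}
Constraint 2 (W + Y = Z) on D(W)={1,2,4,5,6} D(Y)={3,5,6} D(Z)={1,2,3,4}: W {1,2,4,5,6}->{1}; Y {3,5,6}->{3}; Z {1,2,3,4}->{4}
Constraint 3 (V != Y) on D(V)={2,3,4} D(Y)={3}: V {2,3,4}->{2,4}
Constraint 4 (Z + Y = V) on D(Z)={4} D(Y)={3} D(V)={2,4}: Z {4}->{}; Y {3}->{}; V {2,4}->{}
So after constraint 4: D(W) = {1}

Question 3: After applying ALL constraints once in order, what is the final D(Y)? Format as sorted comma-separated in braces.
Constraint 1 (V + Z = Y) on D(V)={2,3,4} D(Z)={1,2,3,4,5} D(Y)={2,3,5,6}: Z {1,2,3,4,5}->{1,2,3,4}; Y {2,3,5,6}->{3,5,6}
Constraint 2 (W + Y = Z) on D(W)={1,2,4,5,6} D(Y)={3,5,6} D(Z)={1,2,3,4}: W {1,2,4,5,6}->{1}; Y {3,5,6}->{3}; Z {1,2,3,4}->{4}
Constraint 3 (V != Y) on D(V)={2,3,4} D(Y)={3}: V {2,3,4}->{2,4}
Constraint 4 (Z + Y = V) on D(Z)={4} D(Y)={3} D(V)={2,4}: Z {4}->{}; Y {3}->{}; V {2,4}->{}
So after all 4 constraints: D(Y) = {}

Answer: {}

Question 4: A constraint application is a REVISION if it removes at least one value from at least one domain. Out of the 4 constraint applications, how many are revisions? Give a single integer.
Answer: 4

Derivation:
Constraint 1 (V + Z = Y) on D(V)={2,3,4} D(Z)={1,2,3,4,5} D(Y)={2,3,5,6}: Z {1,2,3,4,5}->{1,2,3,4}; Y {2,3,5,6}->{3,5,6} => REVISION
Constraint 2 (W + Y = Z) on D(W)={1,2,4,5,6} D(Y)={3,5,6} D(Z)={1,2,3,4}: W {1,2,4,5,6}->{1}; Y {3,5,6}->{3}; Z {1,2,3,4}->{4} => REVISION
Constraint 3 (V != Y) on D(V)={2,3,4} D(Y)={3}: V {2,3,4}->{2,4} => REVISION
Constraint 4 (Z + Y = V) on D(Z)={4} D(Y)={3} D(V)={2,4}: Z {4}->{}; Y {3}->{}; V {2,4}->{} => REVISION
Total revisions = 4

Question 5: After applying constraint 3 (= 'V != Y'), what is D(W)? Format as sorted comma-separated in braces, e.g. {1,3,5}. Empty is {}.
Answer: {1}

Derivation:
Constraint 1 (V + Z = Y) on D(V)={2,3,4} D(Z)={1,2,3,4,5} D(Y)={2,3,5,6}: Z {1,2,3,4,5}->{1,2,3,4}; Y {2,3,5,6}->{3,5,6}
Constraint 2 (W + Y = Z) on D(W)={1,2,4,5,6} D(Y)={3,5,6} D(Z)={1,2,3,4}: W {1,2,4,5,6}->{1}; Y {3,5,6}->{3}; Z {1,2,3,4}->{4}
Constraint 3 (V != Y) on D(V)={2,3,4} D(Y)={3}: V {2,3,4}->{2,4}
So after constraint 3: D(W) = {1}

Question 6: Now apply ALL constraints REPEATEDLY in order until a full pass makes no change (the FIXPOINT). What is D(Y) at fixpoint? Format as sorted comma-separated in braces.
pass 0 (initial): D(Y)={2,3,5,6}
pass 1: V {2,3,4}->{}; W {1,2,4,5,6}->{1}; Y {2,3,5,6}->{}; Z {1,2,3,4,5}->{}
pass 2: W {1}->{}
pass 3: no change
Fixpoint after 3 passes: D(Y) = {}

Answer: {}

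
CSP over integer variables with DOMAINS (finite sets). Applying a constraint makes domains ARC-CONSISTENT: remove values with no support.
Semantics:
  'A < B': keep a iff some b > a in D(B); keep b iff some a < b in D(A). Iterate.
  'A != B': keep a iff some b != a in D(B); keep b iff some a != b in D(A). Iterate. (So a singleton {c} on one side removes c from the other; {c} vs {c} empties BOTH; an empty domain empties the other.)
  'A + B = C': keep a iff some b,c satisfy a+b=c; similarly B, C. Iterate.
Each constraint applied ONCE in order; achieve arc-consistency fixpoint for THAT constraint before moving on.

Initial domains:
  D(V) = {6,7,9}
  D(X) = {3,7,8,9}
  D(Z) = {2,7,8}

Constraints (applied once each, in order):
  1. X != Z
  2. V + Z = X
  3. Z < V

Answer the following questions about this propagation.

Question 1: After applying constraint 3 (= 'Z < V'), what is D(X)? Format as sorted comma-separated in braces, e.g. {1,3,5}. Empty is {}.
Constraint 1 (X != Z) on D(X)={3,7,8,9} D(Z)={2,7,8}: no change
Constraint 2 (V + Z = X) on D(V)={6,7,9} D(Z)={2,7,8} D(X)={3,7,8,9}: V {6,7,9}->{6,7}; Z {2,7,8}->{2}; X {3,7,8,9}->{8,9}
Constraint 3 (Z < V) on D(Z)={2} D(V)={6,7}: no change
So after constraint 3: D(X) = {8,9}

Answer: {8,9}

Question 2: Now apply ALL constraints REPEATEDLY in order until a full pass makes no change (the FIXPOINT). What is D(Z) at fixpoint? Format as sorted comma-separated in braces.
Answer: {2}

Derivation:
pass 0 (initial): D(Z)={2,7,8}
pass 1: V {6,7,9}->{6,7}; X {3,7,8,9}->{8,9}; Z {2,7,8}->{2}
pass 2: no change
Fixpoint after 2 passes: D(Z) = {2}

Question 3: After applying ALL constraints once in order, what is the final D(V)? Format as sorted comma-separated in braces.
Constraint 1 (X != Z) on D(X)={3,7,8,9} D(Z)={2,7,8}: no change
Constraint 2 (V + Z = X) on D(V)={6,7,9} D(Z)={2,7,8} D(X)={3,7,8,9}: V {6,7,9}->{6,7}; Z {2,7,8}->{2}; X {3,7,8,9}->{8,9}
Constraint 3 (Z < V) on D(Z)={2} D(V)={6,7}: no change
So after all 3 constraints: D(V) = {6,7}

Answer: {6,7}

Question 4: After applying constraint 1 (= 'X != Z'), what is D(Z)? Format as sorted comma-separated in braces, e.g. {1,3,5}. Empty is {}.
Constraint 1 (X != Z) on D(X)={3,7,8,9} D(Z)={2,7,8}: no change
So after constraint 1: D(Z) = {2,7,8}

Answer: {2,7,8}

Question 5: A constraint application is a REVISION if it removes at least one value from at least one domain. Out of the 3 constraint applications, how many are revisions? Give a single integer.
Constraint 1 (X != Z) on D(X)={3,7,8,9} D(Z)={2,7,8}: no change => not a revision
Constraint 2 (V + Z = X) on D(V)={6,7,9} D(Z)={2,7,8} D(X)={3,7,8,9}: V {6,7,9}->{6,7}; Z {2,7,8}->{2}; X {3,7,8,9}->{8,9} => REVISION
Constraint 3 (Z < V) on D(Z)={2} D(V)={6,7}: no change => not a revision
Total revisions = 1

Answer: 1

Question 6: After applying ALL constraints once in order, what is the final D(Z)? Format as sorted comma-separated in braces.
Answer: {2}

Derivation:
Constraint 1 (X != Z) on D(X)={3,7,8,9} D(Z)={2,7,8}: no change
Constraint 2 (V + Z = X) on D(V)={6,7,9} D(Z)={2,7,8} D(X)={3,7,8,9}: V {6,7,9}->{6,7}; Z {2,7,8}->{2}; X {3,7,8,9}->{8,9}
Constraint 3 (Z < V) on D(Z)={2} D(V)={6,7}: no change
So after all 3 constraints: D(Z) = {2}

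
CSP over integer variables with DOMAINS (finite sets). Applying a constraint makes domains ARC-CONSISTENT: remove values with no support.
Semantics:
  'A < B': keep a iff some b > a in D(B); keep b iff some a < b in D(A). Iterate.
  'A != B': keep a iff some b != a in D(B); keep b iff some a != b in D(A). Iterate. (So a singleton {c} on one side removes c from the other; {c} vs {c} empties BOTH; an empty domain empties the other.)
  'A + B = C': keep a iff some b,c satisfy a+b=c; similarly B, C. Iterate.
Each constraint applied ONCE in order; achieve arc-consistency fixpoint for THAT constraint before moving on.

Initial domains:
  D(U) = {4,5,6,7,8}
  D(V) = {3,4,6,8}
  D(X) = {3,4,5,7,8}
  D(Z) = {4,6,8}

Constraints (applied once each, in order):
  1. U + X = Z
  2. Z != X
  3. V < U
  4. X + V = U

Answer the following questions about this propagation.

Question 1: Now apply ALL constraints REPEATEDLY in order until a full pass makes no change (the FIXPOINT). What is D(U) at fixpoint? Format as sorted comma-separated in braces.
Answer: {}

Derivation:
pass 0 (initial): D(U)={4,5,6,7,8}
pass 1: U {4,5,6,7,8}->{}; V {3,4,6,8}->{}; X {3,4,5,7,8}->{}; Z {4,6,8}->{8}
pass 2: Z {8}->{}
pass 3: no change
Fixpoint after 3 passes: D(U) = {}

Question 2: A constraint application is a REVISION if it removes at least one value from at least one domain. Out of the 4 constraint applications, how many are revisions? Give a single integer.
Answer: 3

Derivation:
Constraint 1 (U + X = Z) on D(U)={4,5,6,7,8} D(X)={3,4,5,7,8} D(Z)={4,6,8}: U {4,5,6,7,8}->{4,5}; X {3,4,5,7,8}->{3,4}; Z {4,6,8}->{8} => REVISION
Constraint 2 (Z != X) on D(Z)={8} D(X)={3,4}: no change => not a revision
Constraint 3 (V < U) on D(V)={3,4,6,8} D(U)={4,5}: V {3,4,6,8}->{3,4} => REVISION
Constraint 4 (X + V = U) on D(X)={3,4} D(V)={3,4} D(U)={4,5}: X {3,4}->{}; V {3,4}->{}; U {4,5}->{} => REVISION
Total revisions = 3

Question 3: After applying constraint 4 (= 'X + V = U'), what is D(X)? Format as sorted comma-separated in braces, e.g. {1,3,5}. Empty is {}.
Constraint 1 (U + X = Z) on D(U)={4,5,6,7,8} D(X)={3,4,5,7,8} D(Z)={4,6,8}: U {4,5,6,7,8}->{4,5}; X {3,4,5,7,8}->{3,4}; Z {4,6,8}->{8}
Constraint 2 (Z != X) on D(Z)={8} D(X)={3,4}: no change
Constraint 3 (V < U) on D(V)={3,4,6,8} D(U)={4,5}: V {3,4,6,8}->{3,4}
Constraint 4 (X + V = U) on D(X)={3,4} D(V)={3,4} D(U)={4,5}: X {3,4}->{}; V {3,4}->{}; U {4,5}->{}
So after constraint 4: D(X) = {}

Answer: {}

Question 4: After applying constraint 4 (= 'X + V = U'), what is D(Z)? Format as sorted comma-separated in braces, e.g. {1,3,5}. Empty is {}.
Answer: {8}

Derivation:
Constraint 1 (U + X = Z) on D(U)={4,5,6,7,8} D(X)={3,4,5,7,8} D(Z)={4,6,8}: U {4,5,6,7,8}->{4,5}; X {3,4,5,7,8}->{3,4}; Z {4,6,8}->{8}
Constraint 2 (Z != X) on D(Z)={8} D(X)={3,4}: no change
Constraint 3 (V < U) on D(V)={3,4,6,8} D(U)={4,5}: V {3,4,6,8}->{3,4}
Constraint 4 (X + V = U) on D(X)={3,4} D(V)={3,4} D(U)={4,5}: X {3,4}->{}; V {3,4}->{}; U {4,5}->{}
So after constraint 4: D(Z) = {8}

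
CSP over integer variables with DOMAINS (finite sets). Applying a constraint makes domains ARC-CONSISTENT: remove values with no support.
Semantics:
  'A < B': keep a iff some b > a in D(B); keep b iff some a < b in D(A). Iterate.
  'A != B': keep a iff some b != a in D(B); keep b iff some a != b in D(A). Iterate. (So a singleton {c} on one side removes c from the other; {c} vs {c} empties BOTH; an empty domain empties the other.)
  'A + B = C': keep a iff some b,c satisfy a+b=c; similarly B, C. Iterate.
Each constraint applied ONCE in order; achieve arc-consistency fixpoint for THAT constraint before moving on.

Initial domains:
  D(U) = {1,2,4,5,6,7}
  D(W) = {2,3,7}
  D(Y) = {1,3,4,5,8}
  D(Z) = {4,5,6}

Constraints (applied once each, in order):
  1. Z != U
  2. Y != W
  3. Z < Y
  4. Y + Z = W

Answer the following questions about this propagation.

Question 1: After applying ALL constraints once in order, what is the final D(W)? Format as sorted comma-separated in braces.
Answer: {}

Derivation:
Constraint 1 (Z != U) on D(Z)={4,5,6} D(U)={1,2,4,5,6,7}: no change
Constraint 2 (Y != W) on D(Y)={1,3,4,5,8} D(W)={2,3,7}: no change
Constraint 3 (Z < Y) on D(Z)={4,5,6} D(Y)={1,3,4,5,8}: Y {1,3,4,5,8}->{5,8}
Constraint 4 (Y + Z = W) on D(Y)={5,8} D(Z)={4,5,6} D(W)={2,3,7}: Y {5,8}->{}; Z {4,5,6}->{}; W {2,3,7}->{}
So after all 4 constraints: D(W) = {}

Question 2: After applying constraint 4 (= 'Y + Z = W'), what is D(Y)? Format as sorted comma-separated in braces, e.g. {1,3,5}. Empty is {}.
Answer: {}

Derivation:
Constraint 1 (Z != U) on D(Z)={4,5,6} D(U)={1,2,4,5,6,7}: no change
Constraint 2 (Y != W) on D(Y)={1,3,4,5,8} D(W)={2,3,7}: no change
Constraint 3 (Z < Y) on D(Z)={4,5,6} D(Y)={1,3,4,5,8}: Y {1,3,4,5,8}->{5,8}
Constraint 4 (Y + Z = W) on D(Y)={5,8} D(Z)={4,5,6} D(W)={2,3,7}: Y {5,8}->{}; Z {4,5,6}->{}; W {2,3,7}->{}
So after constraint 4: D(Y) = {}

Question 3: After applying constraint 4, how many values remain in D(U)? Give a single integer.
Answer: 6

Derivation:
Constraint 1 (Z != U) on D(Z)={4,5,6} D(U)={1,2,4,5,6,7}: no change
Constraint 2 (Y != W) on D(Y)={1,3,4,5,8} D(W)={2,3,7}: no change
Constraint 3 (Z < Y) on D(Z)={4,5,6} D(Y)={1,3,4,5,8}: Y {1,3,4,5,8}->{5,8}
Constraint 4 (Y + Z = W) on D(Y)={5,8} D(Z)={4,5,6} D(W)={2,3,7}: Y {5,8}->{}; Z {4,5,6}->{}; W {2,3,7}->{}
So after constraint 4: D(U)={1,2,4,5,6,7}, size = 6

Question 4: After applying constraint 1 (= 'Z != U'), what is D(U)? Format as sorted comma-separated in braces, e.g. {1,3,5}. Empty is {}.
Constraint 1 (Z != U) on D(Z)={4,5,6} D(U)={1,2,4,5,6,7}: no change
So after constraint 1: D(U) = {1,2,4,5,6,7}

Answer: {1,2,4,5,6,7}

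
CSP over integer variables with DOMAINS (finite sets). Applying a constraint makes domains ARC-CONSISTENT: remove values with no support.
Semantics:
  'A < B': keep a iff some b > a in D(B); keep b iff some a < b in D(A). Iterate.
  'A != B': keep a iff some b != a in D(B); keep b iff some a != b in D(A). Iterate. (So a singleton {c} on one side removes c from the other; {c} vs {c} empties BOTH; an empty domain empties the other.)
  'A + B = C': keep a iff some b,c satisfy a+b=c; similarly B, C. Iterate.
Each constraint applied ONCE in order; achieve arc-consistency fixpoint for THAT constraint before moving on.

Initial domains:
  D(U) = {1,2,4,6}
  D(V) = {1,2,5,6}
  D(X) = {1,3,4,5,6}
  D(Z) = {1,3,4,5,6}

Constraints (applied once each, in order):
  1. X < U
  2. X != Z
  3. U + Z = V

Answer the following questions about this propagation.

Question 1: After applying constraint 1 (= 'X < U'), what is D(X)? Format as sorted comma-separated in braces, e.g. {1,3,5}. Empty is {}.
Answer: {1,3,4,5}

Derivation:
Constraint 1 (X < U) on D(X)={1,3,4,5,6} D(U)={1,2,4,6}: X {1,3,4,5,6}->{1,3,4,5}; U {1,2,4,6}->{2,4,6}
So after constraint 1: D(X) = {1,3,4,5}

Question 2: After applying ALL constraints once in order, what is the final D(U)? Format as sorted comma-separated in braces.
Constraint 1 (X < U) on D(X)={1,3,4,5,6} D(U)={1,2,4,6}: X {1,3,4,5,6}->{1,3,4,5}; U {1,2,4,6}->{2,4,6}
Constraint 2 (X != Z) on D(X)={1,3,4,5} D(Z)={1,3,4,5,6}: no change
Constraint 3 (U + Z = V) on D(U)={2,4,6} D(Z)={1,3,4,5,6} D(V)={1,2,5,6}: U {2,4,6}->{2,4}; Z {1,3,4,5,6}->{1,3,4}; V {1,2,5,6}->{5,6}
So after all 3 constraints: D(U) = {2,4}

Answer: {2,4}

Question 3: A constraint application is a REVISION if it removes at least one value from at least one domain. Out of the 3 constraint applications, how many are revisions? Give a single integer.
Answer: 2

Derivation:
Constraint 1 (X < U) on D(X)={1,3,4,5,6} D(U)={1,2,4,6}: X {1,3,4,5,6}->{1,3,4,5}; U {1,2,4,6}->{2,4,6} => REVISION
Constraint 2 (X != Z) on D(X)={1,3,4,5} D(Z)={1,3,4,5,6}: no change => not a revision
Constraint 3 (U + Z = V) on D(U)={2,4,6} D(Z)={1,3,4,5,6} D(V)={1,2,5,6}: U {2,4,6}->{2,4}; Z {1,3,4,5,6}->{1,3,4}; V {1,2,5,6}->{5,6} => REVISION
Total revisions = 2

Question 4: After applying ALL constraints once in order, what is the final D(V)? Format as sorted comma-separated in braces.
Constraint 1 (X < U) on D(X)={1,3,4,5,6} D(U)={1,2,4,6}: X {1,3,4,5,6}->{1,3,4,5}; U {1,2,4,6}->{2,4,6}
Constraint 2 (X != Z) on D(X)={1,3,4,5} D(Z)={1,3,4,5,6}: no change
Constraint 3 (U + Z = V) on D(U)={2,4,6} D(Z)={1,3,4,5,6} D(V)={1,2,5,6}: U {2,4,6}->{2,4}; Z {1,3,4,5,6}->{1,3,4}; V {1,2,5,6}->{5,6}
So after all 3 constraints: D(V) = {5,6}

Answer: {5,6}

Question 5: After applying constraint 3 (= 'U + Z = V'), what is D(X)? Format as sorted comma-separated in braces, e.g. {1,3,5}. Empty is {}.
Answer: {1,3,4,5}

Derivation:
Constraint 1 (X < U) on D(X)={1,3,4,5,6} D(U)={1,2,4,6}: X {1,3,4,5,6}->{1,3,4,5}; U {1,2,4,6}->{2,4,6}
Constraint 2 (X != Z) on D(X)={1,3,4,5} D(Z)={1,3,4,5,6}: no change
Constraint 3 (U + Z = V) on D(U)={2,4,6} D(Z)={1,3,4,5,6} D(V)={1,2,5,6}: U {2,4,6}->{2,4}; Z {1,3,4,5,6}->{1,3,4}; V {1,2,5,6}->{5,6}
So after constraint 3: D(X) = {1,3,4,5}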